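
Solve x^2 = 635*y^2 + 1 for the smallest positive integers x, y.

First expand sqrt(635) as a continued fraction. With x_i = (sqrt(635) + m_i)/d_i and (m_0, d_0) = (0, 1): a_0 = floor(sqrt(635)) = 25, since 25^2 = 625 <= 635 < 676 = 26^2.
Iterate m_{i+1} = d_i*a_i - m_i, d_{i+1} = (635 - m_{i+1}^2)/d_i, a_{i+1} = floor((a_0 + m_{i+1})/d_{i+1}):
  m_1 = 1*25 - 0 = 25, d_1 = (635 - 25^2)/1 = 10/1 = 10, a_1 = floor((25 + 25)/10) = 5.
  m_2 = 10*5 - 25 = 25, d_2 = (635 - 25^2)/10 = 10/10 = 1, a_2 = floor((25 + 25)/1) = 50.
  m_3 = 1*50 - 25 = 25, d_3 = (635 - 25^2)/1 = 10/1 = 10: (m_3, d_3) = (m_1, d_1) = (25, 10), so from here the quotients repeat a_1, a_2; the period length is 2.
So sqrt(635) = [25; (5, 50)] with period length k = 2.
k is even, so the fundamental solution of x^2 - 635y^2 = 1 is (p_{k-1}, q_{k-1}) = (p_1, q_1); compute convergents through index 1.
Convergents (p_i = a_i*p_{i-1} + p_{i-2}, q_i = a_i*q_{i-1} + q_{i-2} with p_{-2}=0, p_{-1}=1, q_{-2}=1, q_{-1}=0):
  i=0: a_0=25, p_0 = 25*1 + 0 = 25, q_0 = 25*0 + 1 = 1.
  i=1: a_1=5, p_1 = 5*25 + 1 = 126, q_1 = 5*1 + 0 = 5.
Check: 126^2 - 635*5^2 = 15876 - 15875 = 1, so (x, y) = (126, 5) solves the equation, and by the theorem it is the least positive solution.

(x, y) = (126, 5)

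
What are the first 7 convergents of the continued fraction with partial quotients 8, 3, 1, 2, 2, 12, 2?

8/1, 25/3, 33/4, 91/11, 215/26, 2671/323, 5557/672

Using the convergent recurrence p_i = a_i*p_{i-1} + p_{i-2}, q_i = a_i*q_{i-1} + q_{i-2} with p_{-2}=0, p_{-1}=1, q_{-2}=1, q_{-1}=0:
  i=0: a_0=8, p_0 = 8*1 + 0 = 8, q_0 = 8*0 + 1 = 1.
  i=1: a_1=3, p_1 = 3*8 + 1 = 25, q_1 = 3*1 + 0 = 3.
  i=2: a_2=1, p_2 = 1*25 + 8 = 33, q_2 = 1*3 + 1 = 4.
  i=3: a_3=2, p_3 = 2*33 + 25 = 91, q_3 = 2*4 + 3 = 11.
  i=4: a_4=2, p_4 = 2*91 + 33 = 215, q_4 = 2*11 + 4 = 26.
  i=5: a_5=12, p_5 = 12*215 + 91 = 2671, q_5 = 12*26 + 11 = 323.
  i=6: a_6=2, p_6 = 2*2671 + 215 = 5557, q_6 = 2*323 + 26 = 672.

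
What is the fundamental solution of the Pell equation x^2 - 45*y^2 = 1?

First expand sqrt(45) as a continued fraction. With x_i = (sqrt(45) + m_i)/d_i and (m_0, d_0) = (0, 1): a_0 = floor(sqrt(45)) = 6, since 6^2 = 36 <= 45 < 49 = 7^2.
Iterate m_{i+1} = d_i*a_i - m_i, d_{i+1} = (45 - m_{i+1}^2)/d_i, a_{i+1} = floor((a_0 + m_{i+1})/d_{i+1}):
  m_1 = 1*6 - 0 = 6, d_1 = (45 - 6^2)/1 = 9/1 = 9, a_1 = floor((6 + 6)/9) = 1.
  m_2 = 9*1 - 6 = 3, d_2 = (45 - 3^2)/9 = 36/9 = 4, a_2 = floor((6 + 3)/4) = 2.
  m_3 = 4*2 - 3 = 5, d_3 = (45 - 5^2)/4 = 20/4 = 5, a_3 = floor((6 + 5)/5) = 2.
  m_4 = 5*2 - 5 = 5, d_4 = (45 - 5^2)/5 = 20/5 = 4, a_4 = floor((6 + 5)/4) = 2.
  m_5 = 4*2 - 5 = 3, d_5 = (45 - 3^2)/4 = 36/4 = 9, a_5 = floor((6 + 3)/9) = 1.
  m_6 = 9*1 - 3 = 6, d_6 = (45 - 6^2)/9 = 9/9 = 1, a_6 = floor((6 + 6)/1) = 12.
  m_7 = 1*12 - 6 = 6, d_7 = (45 - 6^2)/1 = 9/1 = 9: (m_7, d_7) = (m_1, d_1) = (6, 9), so from here the quotients repeat a_1, ..., a_6; the period length is 6.
So sqrt(45) = [6; (1, 2, 2, 2, 1, 12)] with period length k = 6.
k is even, so the fundamental solution of x^2 - 45y^2 = 1 is (p_{k-1}, q_{k-1}) = (p_5, q_5); compute convergents through index 5.
Convergents (p_i = a_i*p_{i-1} + p_{i-2}, q_i = a_i*q_{i-1} + q_{i-2} with p_{-2}=0, p_{-1}=1, q_{-2}=1, q_{-1}=0):
  i=0: a_0=6, p_0 = 6*1 + 0 = 6, q_0 = 6*0 + 1 = 1.
  i=1: a_1=1, p_1 = 1*6 + 1 = 7, q_1 = 1*1 + 0 = 1.
  i=2: a_2=2, p_2 = 2*7 + 6 = 20, q_2 = 2*1 + 1 = 3.
  i=3: a_3=2, p_3 = 2*20 + 7 = 47, q_3 = 2*3 + 1 = 7.
  i=4: a_4=2, p_4 = 2*47 + 20 = 114, q_4 = 2*7 + 3 = 17.
  i=5: a_5=1, p_5 = 1*114 + 47 = 161, q_5 = 1*17 + 7 = 24.
Check: 161^2 - 45*24^2 = 25921 - 25920 = 1, so (x, y) = (161, 24) solves the equation, and by the theorem it is the least positive solution.

(x, y) = (161, 24)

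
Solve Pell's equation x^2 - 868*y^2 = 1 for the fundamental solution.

First expand sqrt(868) as a continued fraction. With x_i = (sqrt(868) + m_i)/d_i and (m_0, d_0) = (0, 1): a_0 = floor(sqrt(868)) = 29, since 29^2 = 841 <= 868 < 900 = 30^2.
Iterate m_{i+1} = d_i*a_i - m_i, d_{i+1} = (868 - m_{i+1}^2)/d_i, a_{i+1} = floor((a_0 + m_{i+1})/d_{i+1}):
  m_1 = 1*29 - 0 = 29, d_1 = (868 - 29^2)/1 = 27/1 = 27, a_1 = floor((29 + 29)/27) = 2.
  m_2 = 27*2 - 29 = 25, d_2 = (868 - 25^2)/27 = 243/27 = 9, a_2 = floor((29 + 25)/9) = 6.
  m_3 = 9*6 - 25 = 29, d_3 = (868 - 29^2)/9 = 27/9 = 3, a_3 = floor((29 + 29)/3) = 19.
  m_4 = 3*19 - 29 = 28, d_4 = (868 - 28^2)/3 = 84/3 = 28, a_4 = floor((29 + 28)/28) = 2.
  m_5 = 28*2 - 28 = 28, d_5 = (868 - 28^2)/28 = 84/28 = 3, a_5 = floor((29 + 28)/3) = 19.
  m_6 = 3*19 - 28 = 29, d_6 = (868 - 29^2)/3 = 27/3 = 9, a_6 = floor((29 + 29)/9) = 6.
  m_7 = 9*6 - 29 = 25, d_7 = (868 - 25^2)/9 = 243/9 = 27, a_7 = floor((29 + 25)/27) = 2.
  m_8 = 27*2 - 25 = 29, d_8 = (868 - 29^2)/27 = 27/27 = 1, a_8 = floor((29 + 29)/1) = 58.
  m_9 = 1*58 - 29 = 29, d_9 = (868 - 29^2)/1 = 27/1 = 27: (m_9, d_9) = (m_1, d_1) = (29, 27), so from here the quotients repeat a_1, ..., a_8; the period length is 8.
So sqrt(868) = [29; (2, 6, 19, 2, 19, 6, 2, 58)] with period length k = 8.
k is even, so the fundamental solution of x^2 - 868y^2 = 1 is (p_{k-1}, q_{k-1}) = (p_7, q_7); compute convergents through index 7.
Convergents (p_i = a_i*p_{i-1} + p_{i-2}, q_i = a_i*q_{i-1} + q_{i-2} with p_{-2}=0, p_{-1}=1, q_{-2}=1, q_{-1}=0):
  i=0: a_0=29, p_0 = 29*1 + 0 = 29, q_0 = 29*0 + 1 = 1.
  i=1: a_1=2, p_1 = 2*29 + 1 = 59, q_1 = 2*1 + 0 = 2.
  i=2: a_2=6, p_2 = 6*59 + 29 = 383, q_2 = 6*2 + 1 = 13.
  i=3: a_3=19, p_3 = 19*383 + 59 = 7336, q_3 = 19*13 + 2 = 249.
  i=4: a_4=2, p_4 = 2*7336 + 383 = 15055, q_4 = 2*249 + 13 = 511.
  i=5: a_5=19, p_5 = 19*15055 + 7336 = 293381, q_5 = 19*511 + 249 = 9958.
  i=6: a_6=6, p_6 = 6*293381 + 15055 = 1775341, q_6 = 6*9958 + 511 = 60259.
  i=7: a_7=2, p_7 = 2*1775341 + 293381 = 3844063, q_7 = 2*60259 + 9958 = 130476.
Check: 3844063^2 - 868*130476^2 = 14776820347969 - 14776820347968 = 1, so (x, y) = (3844063, 130476) solves the equation, and by the theorem it is the least positive solution.

(x, y) = (3844063, 130476)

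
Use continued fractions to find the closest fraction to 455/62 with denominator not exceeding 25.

22/3

Expand x = 455/62 as a continued fraction with the Euclidean algorithm:
  455 = 7*62 + 21, so a_0 = 7.
  62 = 2*21 + 20, so a_1 = 2.
  21 = 1*20 + 1, so a_2 = 1.
  20 = 20*1 + 0, so a_3 = 20.
so x = [7; 2, 1, 20].
Convergents (p_i = a_i*p_{i-1} + p_{i-2}, q_i = a_i*q_{i-1} + q_{i-2} with p_{-2}=0, p_{-1}=1, q_{-2}=1, q_{-1}=0), until the denominator exceeds 25:
  i=0: a_0=7, p_0 = 7*1 + 0 = 7, q_0 = 7*0 + 1 = 1.
  i=1: a_1=2, p_1 = 2*7 + 1 = 15, q_1 = 2*1 + 0 = 2.
  i=2: a_2=1, p_2 = 1*15 + 7 = 22, q_2 = 1*2 + 1 = 3.
  i=3: a_3=20, p_3 = 20*22 + 15 = 455, q_3 = 20*3 + 2 = 62.
q_3 = 62 > 25, so the last convergent with denominator <= 25 is p_2/q_2 = 22/3.
The closest fraction with denominator <= 25 is either p_2/q_2 or the intermediate fraction (k*p_2 + p_1)/(k*q_2 + q_1) with the largest k >= 1 whose denominator stays <= 25; these approach x as k grows, and every other convergent or intermediate fraction in range is farther away.
Largest k: floor((25 - q_1)/q_2) = floor((25 - 2)/3) = 7.
That gives (7*22 + 15)/(7*3 + 2) = 169/23.
Compare the errors: |x - 22/3| = |455*3 - 22*62|/(62*3) = 1/186, and |x - 169/23| = |455*23 - 169*62|/(62*23) = 13/1426.
Cross-multiplying, 1*1426 = 1426 < 2418 = 13*186, so 1/186 is smaller: the convergent 22/3 is closer to x than 169/23.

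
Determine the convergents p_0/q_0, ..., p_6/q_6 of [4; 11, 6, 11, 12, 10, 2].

Using the convergent recurrence p_i = a_i*p_{i-1} + p_{i-2}, q_i = a_i*q_{i-1} + q_{i-2} with p_{-2}=0, p_{-1}=1, q_{-2}=1, q_{-1}=0:
  i=0: a_0=4, p_0 = 4*1 + 0 = 4, q_0 = 4*0 + 1 = 1.
  i=1: a_1=11, p_1 = 11*4 + 1 = 45, q_1 = 11*1 + 0 = 11.
  i=2: a_2=6, p_2 = 6*45 + 4 = 274, q_2 = 6*11 + 1 = 67.
  i=3: a_3=11, p_3 = 11*274 + 45 = 3059, q_3 = 11*67 + 11 = 748.
  i=4: a_4=12, p_4 = 12*3059 + 274 = 36982, q_4 = 12*748 + 67 = 9043.
  i=5: a_5=10, p_5 = 10*36982 + 3059 = 372879, q_5 = 10*9043 + 748 = 91178.
  i=6: a_6=2, p_6 = 2*372879 + 36982 = 782740, q_6 = 2*91178 + 9043 = 191399.

4/1, 45/11, 274/67, 3059/748, 36982/9043, 372879/91178, 782740/191399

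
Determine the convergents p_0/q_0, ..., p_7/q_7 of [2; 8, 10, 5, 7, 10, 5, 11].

Using the convergent recurrence p_i = a_i*p_{i-1} + p_{i-2}, q_i = a_i*q_{i-1} + q_{i-2} with p_{-2}=0, p_{-1}=1, q_{-2}=1, q_{-1}=0:
  i=0: a_0=2, p_0 = 2*1 + 0 = 2, q_0 = 2*0 + 1 = 1.
  i=1: a_1=8, p_1 = 8*2 + 1 = 17, q_1 = 8*1 + 0 = 8.
  i=2: a_2=10, p_2 = 10*17 + 2 = 172, q_2 = 10*8 + 1 = 81.
  i=3: a_3=5, p_3 = 5*172 + 17 = 877, q_3 = 5*81 + 8 = 413.
  i=4: a_4=7, p_4 = 7*877 + 172 = 6311, q_4 = 7*413 + 81 = 2972.
  i=5: a_5=10, p_5 = 10*6311 + 877 = 63987, q_5 = 10*2972 + 413 = 30133.
  i=6: a_6=5, p_6 = 5*63987 + 6311 = 326246, q_6 = 5*30133 + 2972 = 153637.
  i=7: a_7=11, p_7 = 11*326246 + 63987 = 3652693, q_7 = 11*153637 + 30133 = 1720140.

2/1, 17/8, 172/81, 877/413, 6311/2972, 63987/30133, 326246/153637, 3652693/1720140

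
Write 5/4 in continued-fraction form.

[1; 4]

Run the Euclidean algorithm on 5 and 4; the successive quotients are the partial quotients a_0, a_1, ... (each step inverts the fractional part left over by the previous one):
  5 = 1*4 + 1, so a_0 = 1.
  4 = 4*1 + 0, so a_1 = 4.
The remainder reaches 0 after 2 divisions, so the expansion has 2 partial quotients, read off in order.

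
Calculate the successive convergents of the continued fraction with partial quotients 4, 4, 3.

Using the convergent recurrence p_i = a_i*p_{i-1} + p_{i-2}, q_i = a_i*q_{i-1} + q_{i-2} with p_{-2}=0, p_{-1}=1, q_{-2}=1, q_{-1}=0:
  i=0: a_0=4, p_0 = 4*1 + 0 = 4, q_0 = 4*0 + 1 = 1.
  i=1: a_1=4, p_1 = 4*4 + 1 = 17, q_1 = 4*1 + 0 = 4.
  i=2: a_2=3, p_2 = 3*17 + 4 = 55, q_2 = 3*4 + 1 = 13.

4/1, 17/4, 55/13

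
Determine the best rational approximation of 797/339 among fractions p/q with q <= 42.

Expand x = 797/339 as a continued fraction with the Euclidean algorithm:
  797 = 2*339 + 119, so a_0 = 2.
  339 = 2*119 + 101, so a_1 = 2.
  119 = 1*101 + 18, so a_2 = 1.
  101 = 5*18 + 11, so a_3 = 5.
  18 = 1*11 + 7, so a_4 = 1.
  11 = 1*7 + 4, so a_5 = 1.
  7 = 1*4 + 3, so a_6 = 1.
  4 = 1*3 + 1, so a_7 = 1.
  3 = 3*1 + 0, so a_8 = 3.
so x = [2; 2, 1, 5, 1, 1, 1, 1, 3].
Convergents (p_i = a_i*p_{i-1} + p_{i-2}, q_i = a_i*q_{i-1} + q_{i-2} with p_{-2}=0, p_{-1}=1, q_{-2}=1, q_{-1}=0), until the denominator exceeds 42:
  i=0: a_0=2, p_0 = 2*1 + 0 = 2, q_0 = 2*0 + 1 = 1.
  i=1: a_1=2, p_1 = 2*2 + 1 = 5, q_1 = 2*1 + 0 = 2.
  i=2: a_2=1, p_2 = 1*5 + 2 = 7, q_2 = 1*2 + 1 = 3.
  i=3: a_3=5, p_3 = 5*7 + 5 = 40, q_3 = 5*3 + 2 = 17.
  i=4: a_4=1, p_4 = 1*40 + 7 = 47, q_4 = 1*17 + 3 = 20.
  i=5: a_5=1, p_5 = 1*47 + 40 = 87, q_5 = 1*20 + 17 = 37.
  i=6: a_6=1, p_6 = 1*87 + 47 = 134, q_6 = 1*37 + 20 = 57.
q_6 = 57 > 42, so the last convergent with denominator <= 42 is p_5/q_5 = 87/37.
The closest fraction with denominator <= 42 is either p_5/q_5 or the intermediate fraction (k*p_5 + p_4)/(k*q_5 + q_4) with the largest k >= 1 whose denominator stays <= 42; these approach x as k grows, and every other convergent or intermediate fraction in range is farther away.
Largest k: floor((42 - q_4)/q_5) = floor((42 - 20)/37) = 0.
Since k = 0, no intermediate fraction beyond p_5/q_5 has denominator <= 42, so the convergent 87/37 is the closest (its error is |797*37 - 87*339|/(339*37) = 4/12543).

87/37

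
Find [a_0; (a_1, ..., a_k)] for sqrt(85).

[9; (4, 1, 1, 4, 18)]

Write x_i = (sqrt(85) + m_i)/d_i with (m_0, d_0) = (0, 1). a_0 = floor(sqrt(85)) = 9, since 9^2 = 81 <= 85 < 100 = 10^2.
Iterate m_{i+1} = d_i*a_i - m_i, d_{i+1} = (85 - m_{i+1}^2)/d_i, a_{i+1} = floor((a_0 + m_{i+1})/d_{i+1}):
  m_1 = 1*9 - 0 = 9, d_1 = (85 - 9^2)/1 = 4/1 = 4, a_1 = floor((9 + 9)/4) = 4.
  m_2 = 4*4 - 9 = 7, d_2 = (85 - 7^2)/4 = 36/4 = 9, a_2 = floor((9 + 7)/9) = 1.
  m_3 = 9*1 - 7 = 2, d_3 = (85 - 2^2)/9 = 81/9 = 9, a_3 = floor((9 + 2)/9) = 1.
  m_4 = 9*1 - 2 = 7, d_4 = (85 - 7^2)/9 = 36/9 = 4, a_4 = floor((9 + 7)/4) = 4.
  m_5 = 4*4 - 7 = 9, d_5 = (85 - 9^2)/4 = 4/4 = 1, a_5 = floor((9 + 9)/1) = 18.
  m_6 = 1*18 - 9 = 9, d_6 = (85 - 9^2)/1 = 4/1 = 4: (m_6, d_6) = (m_1, d_1) = (9, 4), so from here the quotients repeat a_1, ..., a_5; the period length is 5.
Hence the expansion of sqrt(85) is a_0 = 9 followed by the repeating block 4, 1, 1, 4, 18 (period 5).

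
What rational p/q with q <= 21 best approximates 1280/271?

Expand x = 1280/271 as a continued fraction with the Euclidean algorithm:
  1280 = 4*271 + 196, so a_0 = 4.
  271 = 1*196 + 75, so a_1 = 1.
  196 = 2*75 + 46, so a_2 = 2.
  75 = 1*46 + 29, so a_3 = 1.
  46 = 1*29 + 17, so a_4 = 1.
  29 = 1*17 + 12, so a_5 = 1.
  17 = 1*12 + 5, so a_6 = 1.
  12 = 2*5 + 2, so a_7 = 2.
  5 = 2*2 + 1, so a_8 = 2.
  2 = 2*1 + 0, so a_9 = 2.
so x = [4; 1, 2, 1, 1, 1, 1, 2, 2, 2].
Convergents (p_i = a_i*p_{i-1} + p_{i-2}, q_i = a_i*q_{i-1} + q_{i-2} with p_{-2}=0, p_{-1}=1, q_{-2}=1, q_{-1}=0), until the denominator exceeds 21:
  i=0: a_0=4, p_0 = 4*1 + 0 = 4, q_0 = 4*0 + 1 = 1.
  i=1: a_1=1, p_1 = 1*4 + 1 = 5, q_1 = 1*1 + 0 = 1.
  i=2: a_2=2, p_2 = 2*5 + 4 = 14, q_2 = 2*1 + 1 = 3.
  i=3: a_3=1, p_3 = 1*14 + 5 = 19, q_3 = 1*3 + 1 = 4.
  i=4: a_4=1, p_4 = 1*19 + 14 = 33, q_4 = 1*4 + 3 = 7.
  i=5: a_5=1, p_5 = 1*33 + 19 = 52, q_5 = 1*7 + 4 = 11.
  i=6: a_6=1, p_6 = 1*52 + 33 = 85, q_6 = 1*11 + 7 = 18.
  i=7: a_7=2, p_7 = 2*85 + 52 = 222, q_7 = 2*18 + 11 = 47.
q_7 = 47 > 21, so the last convergent with denominator <= 21 is p_6/q_6 = 85/18.
The closest fraction with denominator <= 21 is either p_6/q_6 or the intermediate fraction (k*p_6 + p_5)/(k*q_6 + q_5) with the largest k >= 1 whose denominator stays <= 21; these approach x as k grows, and every other convergent or intermediate fraction in range is farther away.
Largest k: floor((21 - q_5)/q_6) = floor((21 - 11)/18) = 0.
Since k = 0, no intermediate fraction beyond p_6/q_6 has denominator <= 21, so the convergent 85/18 is the closest (its error is |1280*18 - 85*271|/(271*18) = 5/4878).

85/18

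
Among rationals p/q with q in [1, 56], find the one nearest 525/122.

142/33

Expand x = 525/122 as a continued fraction with the Euclidean algorithm:
  525 = 4*122 + 37, so a_0 = 4.
  122 = 3*37 + 11, so a_1 = 3.
  37 = 3*11 + 4, so a_2 = 3.
  11 = 2*4 + 3, so a_3 = 2.
  4 = 1*3 + 1, so a_4 = 1.
  3 = 3*1 + 0, so a_5 = 3.
so x = [4; 3, 3, 2, 1, 3].
Convergents (p_i = a_i*p_{i-1} + p_{i-2}, q_i = a_i*q_{i-1} + q_{i-2} with p_{-2}=0, p_{-1}=1, q_{-2}=1, q_{-1}=0), until the denominator exceeds 56:
  i=0: a_0=4, p_0 = 4*1 + 0 = 4, q_0 = 4*0 + 1 = 1.
  i=1: a_1=3, p_1 = 3*4 + 1 = 13, q_1 = 3*1 + 0 = 3.
  i=2: a_2=3, p_2 = 3*13 + 4 = 43, q_2 = 3*3 + 1 = 10.
  i=3: a_3=2, p_3 = 2*43 + 13 = 99, q_3 = 2*10 + 3 = 23.
  i=4: a_4=1, p_4 = 1*99 + 43 = 142, q_4 = 1*23 + 10 = 33.
  i=5: a_5=3, p_5 = 3*142 + 99 = 525, q_5 = 3*33 + 23 = 122.
q_5 = 122 > 56, so the last convergent with denominator <= 56 is p_4/q_4 = 142/33.
The closest fraction with denominator <= 56 is either p_4/q_4 or the intermediate fraction (k*p_4 + p_3)/(k*q_4 + q_3) with the largest k >= 1 whose denominator stays <= 56; these approach x as k grows, and every other convergent or intermediate fraction in range is farther away.
Largest k: floor((56 - q_3)/q_4) = floor((56 - 23)/33) = 1.
That gives (1*142 + 99)/(1*33 + 23) = 241/56.
Compare the errors: |x - 142/33| = |525*33 - 142*122|/(122*33) = 1/4026, and |x - 241/56| = |525*56 - 241*122|/(122*56) = 2/6832.
Cross-multiplying, 1*6832 = 6832 < 8052 = 2*4026, so 1/4026 is smaller: the convergent 142/33 is closer to x than 241/56.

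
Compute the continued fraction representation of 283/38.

[7; 2, 4, 4]

Run the Euclidean algorithm on 283 and 38; the successive quotients are the partial quotients a_0, a_1, ... (each step inverts the fractional part left over by the previous one):
  283 = 7*38 + 17, so a_0 = 7.
  38 = 2*17 + 4, so a_1 = 2.
  17 = 4*4 + 1, so a_2 = 4.
  4 = 4*1 + 0, so a_3 = 4.
The remainder reaches 0 after 4 divisions, so the expansion has 4 partial quotients, read off in order.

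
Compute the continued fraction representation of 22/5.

[4; 2, 2]

Run the Euclidean algorithm on 22 and 5; the successive quotients are the partial quotients a_0, a_1, ... (each step inverts the fractional part left over by the previous one):
  22 = 4*5 + 2, so a_0 = 4.
  5 = 2*2 + 1, so a_1 = 2.
  2 = 2*1 + 0, so a_2 = 2.
The remainder reaches 0 after 3 divisions, so the expansion has 3 partial quotients, read off in order.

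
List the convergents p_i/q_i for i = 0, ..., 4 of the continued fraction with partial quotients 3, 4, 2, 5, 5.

3/1, 13/4, 29/9, 158/49, 819/254

Using the convergent recurrence p_i = a_i*p_{i-1} + p_{i-2}, q_i = a_i*q_{i-1} + q_{i-2} with p_{-2}=0, p_{-1}=1, q_{-2}=1, q_{-1}=0:
  i=0: a_0=3, p_0 = 3*1 + 0 = 3, q_0 = 3*0 + 1 = 1.
  i=1: a_1=4, p_1 = 4*3 + 1 = 13, q_1 = 4*1 + 0 = 4.
  i=2: a_2=2, p_2 = 2*13 + 3 = 29, q_2 = 2*4 + 1 = 9.
  i=3: a_3=5, p_3 = 5*29 + 13 = 158, q_3 = 5*9 + 4 = 49.
  i=4: a_4=5, p_4 = 5*158 + 29 = 819, q_4 = 5*49 + 9 = 254.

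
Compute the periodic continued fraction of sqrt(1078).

Write x_i = (sqrt(1078) + m_i)/d_i with (m_0, d_0) = (0, 1). a_0 = floor(sqrt(1078)) = 32, since 32^2 = 1024 <= 1078 < 1089 = 33^2.
Iterate m_{i+1} = d_i*a_i - m_i, d_{i+1} = (1078 - m_{i+1}^2)/d_i, a_{i+1} = floor((a_0 + m_{i+1})/d_{i+1}):
  m_1 = 1*32 - 0 = 32, d_1 = (1078 - 32^2)/1 = 54/1 = 54, a_1 = floor((32 + 32)/54) = 1.
  m_2 = 54*1 - 32 = 22, d_2 = (1078 - 22^2)/54 = 594/54 = 11, a_2 = floor((32 + 22)/11) = 4.
  m_3 = 11*4 - 22 = 22, d_3 = (1078 - 22^2)/11 = 594/11 = 54, a_3 = floor((32 + 22)/54) = 1.
  m_4 = 54*1 - 22 = 32, d_4 = (1078 - 32^2)/54 = 54/54 = 1, a_4 = floor((32 + 32)/1) = 64.
  m_5 = 1*64 - 32 = 32, d_5 = (1078 - 32^2)/1 = 54/1 = 54: (m_5, d_5) = (m_1, d_1) = (32, 54), so from here the quotients repeat a_1, ..., a_4; the period length is 4.
Hence the expansion of sqrt(1078) is a_0 = 32 followed by the repeating block 1, 4, 1, 64 (period 4).

[32; (1, 4, 1, 64)]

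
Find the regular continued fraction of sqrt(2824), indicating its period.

Write x_i = (sqrt(2824) + m_i)/d_i with (m_0, d_0) = (0, 1). a_0 = floor(sqrt(2824)) = 53, since 53^2 = 2809 <= 2824 < 2916 = 54^2.
Iterate m_{i+1} = d_i*a_i - m_i, d_{i+1} = (2824 - m_{i+1}^2)/d_i, a_{i+1} = floor((a_0 + m_{i+1})/d_{i+1}):
  m_1 = 1*53 - 0 = 53, d_1 = (2824 - 53^2)/1 = 15/1 = 15, a_1 = floor((53 + 53)/15) = 7.
  m_2 = 15*7 - 53 = 52, d_2 = (2824 - 52^2)/15 = 120/15 = 8, a_2 = floor((53 + 52)/8) = 13.
  m_3 = 8*13 - 52 = 52, d_3 = (2824 - 52^2)/8 = 120/8 = 15, a_3 = floor((53 + 52)/15) = 7.
  m_4 = 15*7 - 52 = 53, d_4 = (2824 - 53^2)/15 = 15/15 = 1, a_4 = floor((53 + 53)/1) = 106.
  m_5 = 1*106 - 53 = 53, d_5 = (2824 - 53^2)/1 = 15/1 = 15: (m_5, d_5) = (m_1, d_1) = (53, 15), so from here the quotients repeat a_1, ..., a_4; the period length is 4.
Hence the expansion of sqrt(2824) is a_0 = 53 followed by the repeating block 7, 13, 7, 106 (period 4).

[53; (7, 13, 7, 106)]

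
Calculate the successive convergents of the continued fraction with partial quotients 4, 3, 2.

Using the convergent recurrence p_i = a_i*p_{i-1} + p_{i-2}, q_i = a_i*q_{i-1} + q_{i-2} with p_{-2}=0, p_{-1}=1, q_{-2}=1, q_{-1}=0:
  i=0: a_0=4, p_0 = 4*1 + 0 = 4, q_0 = 4*0 + 1 = 1.
  i=1: a_1=3, p_1 = 3*4 + 1 = 13, q_1 = 3*1 + 0 = 3.
  i=2: a_2=2, p_2 = 2*13 + 4 = 30, q_2 = 2*3 + 1 = 7.

4/1, 13/3, 30/7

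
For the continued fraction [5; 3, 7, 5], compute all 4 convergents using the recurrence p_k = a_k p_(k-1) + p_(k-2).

5/1, 16/3, 117/22, 601/113

Using the convergent recurrence p_i = a_i*p_{i-1} + p_{i-2}, q_i = a_i*q_{i-1} + q_{i-2} with p_{-2}=0, p_{-1}=1, q_{-2}=1, q_{-1}=0:
  i=0: a_0=5, p_0 = 5*1 + 0 = 5, q_0 = 5*0 + 1 = 1.
  i=1: a_1=3, p_1 = 3*5 + 1 = 16, q_1 = 3*1 + 0 = 3.
  i=2: a_2=7, p_2 = 7*16 + 5 = 117, q_2 = 7*3 + 1 = 22.
  i=3: a_3=5, p_3 = 5*117 + 16 = 601, q_3 = 5*22 + 3 = 113.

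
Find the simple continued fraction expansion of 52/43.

[1; 4, 1, 3, 2]

Run the Euclidean algorithm on 52 and 43; the successive quotients are the partial quotients a_0, a_1, ... (each step inverts the fractional part left over by the previous one):
  52 = 1*43 + 9, so a_0 = 1.
  43 = 4*9 + 7, so a_1 = 4.
  9 = 1*7 + 2, so a_2 = 1.
  7 = 3*2 + 1, so a_3 = 3.
  2 = 2*1 + 0, so a_4 = 2.
The remainder reaches 0 after 5 divisions, so the expansion has 5 partial quotients, read off in order.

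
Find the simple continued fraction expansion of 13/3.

Run the Euclidean algorithm on 13 and 3; the successive quotients are the partial quotients a_0, a_1, ... (each step inverts the fractional part left over by the previous one):
  13 = 4*3 + 1, so a_0 = 4.
  3 = 3*1 + 0, so a_1 = 3.
The remainder reaches 0 after 2 divisions, so the expansion has 2 partial quotients, read off in order.

[4; 3]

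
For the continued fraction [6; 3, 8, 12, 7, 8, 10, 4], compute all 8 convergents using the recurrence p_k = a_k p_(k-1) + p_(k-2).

Using the convergent recurrence p_i = a_i*p_{i-1} + p_{i-2}, q_i = a_i*q_{i-1} + q_{i-2} with p_{-2}=0, p_{-1}=1, q_{-2}=1, q_{-1}=0:
  i=0: a_0=6, p_0 = 6*1 + 0 = 6, q_0 = 6*0 + 1 = 1.
  i=1: a_1=3, p_1 = 3*6 + 1 = 19, q_1 = 3*1 + 0 = 3.
  i=2: a_2=8, p_2 = 8*19 + 6 = 158, q_2 = 8*3 + 1 = 25.
  i=3: a_3=12, p_3 = 12*158 + 19 = 1915, q_3 = 12*25 + 3 = 303.
  i=4: a_4=7, p_4 = 7*1915 + 158 = 13563, q_4 = 7*303 + 25 = 2146.
  i=5: a_5=8, p_5 = 8*13563 + 1915 = 110419, q_5 = 8*2146 + 303 = 17471.
  i=6: a_6=10, p_6 = 10*110419 + 13563 = 1117753, q_6 = 10*17471 + 2146 = 176856.
  i=7: a_7=4, p_7 = 4*1117753 + 110419 = 4581431, q_7 = 4*176856 + 17471 = 724895.

6/1, 19/3, 158/25, 1915/303, 13563/2146, 110419/17471, 1117753/176856, 4581431/724895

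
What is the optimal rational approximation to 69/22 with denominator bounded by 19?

47/15

Expand x = 69/22 as a continued fraction with the Euclidean algorithm:
  69 = 3*22 + 3, so a_0 = 3.
  22 = 7*3 + 1, so a_1 = 7.
  3 = 3*1 + 0, so a_2 = 3.
so x = [3; 7, 3].
Convergents (p_i = a_i*p_{i-1} + p_{i-2}, q_i = a_i*q_{i-1} + q_{i-2} with p_{-2}=0, p_{-1}=1, q_{-2}=1, q_{-1}=0), until the denominator exceeds 19:
  i=0: a_0=3, p_0 = 3*1 + 0 = 3, q_0 = 3*0 + 1 = 1.
  i=1: a_1=7, p_1 = 7*3 + 1 = 22, q_1 = 7*1 + 0 = 7.
  i=2: a_2=3, p_2 = 3*22 + 3 = 69, q_2 = 3*7 + 1 = 22.
q_2 = 22 > 19, so the last convergent with denominator <= 19 is p_1/q_1 = 22/7.
The closest fraction with denominator <= 19 is either p_1/q_1 or the intermediate fraction (k*p_1 + p_0)/(k*q_1 + q_0) with the largest k >= 1 whose denominator stays <= 19; these approach x as k grows, and every other convergent or intermediate fraction in range is farther away.
Largest k: floor((19 - q_0)/q_1) = floor((19 - 1)/7) = 2.
That gives (2*22 + 3)/(2*7 + 1) = 47/15.
Compare the errors: |x - 22/7| = |69*7 - 22*22|/(22*7) = 1/154, and |x - 47/15| = |69*15 - 47*22|/(22*15) = 1/330.
Cross-multiplying, 1*154 = 154 < 330 = 1*330, so 1/330 is smaller: the intermediate fraction 47/15 is closer to x than 22/7.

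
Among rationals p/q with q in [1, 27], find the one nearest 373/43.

217/25

Expand x = 373/43 as a continued fraction with the Euclidean algorithm:
  373 = 8*43 + 29, so a_0 = 8.
  43 = 1*29 + 14, so a_1 = 1.
  29 = 2*14 + 1, so a_2 = 2.
  14 = 14*1 + 0, so a_3 = 14.
so x = [8; 1, 2, 14].
Convergents (p_i = a_i*p_{i-1} + p_{i-2}, q_i = a_i*q_{i-1} + q_{i-2} with p_{-2}=0, p_{-1}=1, q_{-2}=1, q_{-1}=0), until the denominator exceeds 27:
  i=0: a_0=8, p_0 = 8*1 + 0 = 8, q_0 = 8*0 + 1 = 1.
  i=1: a_1=1, p_1 = 1*8 + 1 = 9, q_1 = 1*1 + 0 = 1.
  i=2: a_2=2, p_2 = 2*9 + 8 = 26, q_2 = 2*1 + 1 = 3.
  i=3: a_3=14, p_3 = 14*26 + 9 = 373, q_3 = 14*3 + 1 = 43.
q_3 = 43 > 27, so the last convergent with denominator <= 27 is p_2/q_2 = 26/3.
The closest fraction with denominator <= 27 is either p_2/q_2 or the intermediate fraction (k*p_2 + p_1)/(k*q_2 + q_1) with the largest k >= 1 whose denominator stays <= 27; these approach x as k grows, and every other convergent or intermediate fraction in range is farther away.
Largest k: floor((27 - q_1)/q_2) = floor((27 - 1)/3) = 8.
That gives (8*26 + 9)/(8*3 + 1) = 217/25.
Compare the errors: |x - 26/3| = |373*3 - 26*43|/(43*3) = 1/129, and |x - 217/25| = |373*25 - 217*43|/(43*25) = 6/1075.
Cross-multiplying, 6*129 = 774 < 1075 = 1*1075, so 6/1075 is smaller: the intermediate fraction 217/25 is closer to x than 26/3.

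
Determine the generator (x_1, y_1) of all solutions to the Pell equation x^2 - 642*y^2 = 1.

First expand sqrt(642) as a continued fraction. With x_i = (sqrt(642) + m_i)/d_i and (m_0, d_0) = (0, 1): a_0 = floor(sqrt(642)) = 25, since 25^2 = 625 <= 642 < 676 = 26^2.
Iterate m_{i+1} = d_i*a_i - m_i, d_{i+1} = (642 - m_{i+1}^2)/d_i, a_{i+1} = floor((a_0 + m_{i+1})/d_{i+1}):
  m_1 = 1*25 - 0 = 25, d_1 = (642 - 25^2)/1 = 17/1 = 17, a_1 = floor((25 + 25)/17) = 2.
  m_2 = 17*2 - 25 = 9, d_2 = (642 - 9^2)/17 = 561/17 = 33, a_2 = floor((25 + 9)/33) = 1.
  m_3 = 33*1 - 9 = 24, d_3 = (642 - 24^2)/33 = 66/33 = 2, a_3 = floor((25 + 24)/2) = 24.
  m_4 = 2*24 - 24 = 24, d_4 = (642 - 24^2)/2 = 66/2 = 33, a_4 = floor((25 + 24)/33) = 1.
  m_5 = 33*1 - 24 = 9, d_5 = (642 - 9^2)/33 = 561/33 = 17, a_5 = floor((25 + 9)/17) = 2.
  m_6 = 17*2 - 9 = 25, d_6 = (642 - 25^2)/17 = 17/17 = 1, a_6 = floor((25 + 25)/1) = 50.
  m_7 = 1*50 - 25 = 25, d_7 = (642 - 25^2)/1 = 17/1 = 17: (m_7, d_7) = (m_1, d_1) = (25, 17), so from here the quotients repeat a_1, ..., a_6; the period length is 6.
So sqrt(642) = [25; (2, 1, 24, 1, 2, 50)] with period length k = 6.
k is even, so the fundamental solution of x^2 - 642y^2 = 1 is (p_{k-1}, q_{k-1}) = (p_5, q_5); compute convergents through index 5.
Convergents (p_i = a_i*p_{i-1} + p_{i-2}, q_i = a_i*q_{i-1} + q_{i-2} with p_{-2}=0, p_{-1}=1, q_{-2}=1, q_{-1}=0):
  i=0: a_0=25, p_0 = 25*1 + 0 = 25, q_0 = 25*0 + 1 = 1.
  i=1: a_1=2, p_1 = 2*25 + 1 = 51, q_1 = 2*1 + 0 = 2.
  i=2: a_2=1, p_2 = 1*51 + 25 = 76, q_2 = 1*2 + 1 = 3.
  i=3: a_3=24, p_3 = 24*76 + 51 = 1875, q_3 = 24*3 + 2 = 74.
  i=4: a_4=1, p_4 = 1*1875 + 76 = 1951, q_4 = 1*74 + 3 = 77.
  i=5: a_5=2, p_5 = 2*1951 + 1875 = 5777, q_5 = 2*77 + 74 = 228.
Check: 5777^2 - 642*228^2 = 33373729 - 33373728 = 1, so (x, y) = (5777, 228) solves the equation, and by the theorem it is the least positive solution.

(x, y) = (5777, 228)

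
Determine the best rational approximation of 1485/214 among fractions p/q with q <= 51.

229/33

Expand x = 1485/214 as a continued fraction with the Euclidean algorithm:
  1485 = 6*214 + 201, so a_0 = 6.
  214 = 1*201 + 13, so a_1 = 1.
  201 = 15*13 + 6, so a_2 = 15.
  13 = 2*6 + 1, so a_3 = 2.
  6 = 6*1 + 0, so a_4 = 6.
so x = [6; 1, 15, 2, 6].
Convergents (p_i = a_i*p_{i-1} + p_{i-2}, q_i = a_i*q_{i-1} + q_{i-2} with p_{-2}=0, p_{-1}=1, q_{-2}=1, q_{-1}=0), until the denominator exceeds 51:
  i=0: a_0=6, p_0 = 6*1 + 0 = 6, q_0 = 6*0 + 1 = 1.
  i=1: a_1=1, p_1 = 1*6 + 1 = 7, q_1 = 1*1 + 0 = 1.
  i=2: a_2=15, p_2 = 15*7 + 6 = 111, q_2 = 15*1 + 1 = 16.
  i=3: a_3=2, p_3 = 2*111 + 7 = 229, q_3 = 2*16 + 1 = 33.
  i=4: a_4=6, p_4 = 6*229 + 111 = 1485, q_4 = 6*33 + 16 = 214.
q_4 = 214 > 51, so the last convergent with denominator <= 51 is p_3/q_3 = 229/33.
The closest fraction with denominator <= 51 is either p_3/q_3 or the intermediate fraction (k*p_3 + p_2)/(k*q_3 + q_2) with the largest k >= 1 whose denominator stays <= 51; these approach x as k grows, and every other convergent or intermediate fraction in range is farther away.
Largest k: floor((51 - q_2)/q_3) = floor((51 - 16)/33) = 1.
That gives (1*229 + 111)/(1*33 + 16) = 340/49.
Compare the errors: |x - 229/33| = |1485*33 - 229*214|/(214*33) = 1/7062, and |x - 340/49| = |1485*49 - 340*214|/(214*49) = 5/10486.
Cross-multiplying, 1*10486 = 10486 < 35310 = 5*7062, so 1/7062 is smaller: the convergent 229/33 is closer to x than 340/49.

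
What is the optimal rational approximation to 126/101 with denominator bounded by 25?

5/4

Expand x = 126/101 as a continued fraction with the Euclidean algorithm:
  126 = 1*101 + 25, so a_0 = 1.
  101 = 4*25 + 1, so a_1 = 4.
  25 = 25*1 + 0, so a_2 = 25.
so x = [1; 4, 25].
Convergents (p_i = a_i*p_{i-1} + p_{i-2}, q_i = a_i*q_{i-1} + q_{i-2} with p_{-2}=0, p_{-1}=1, q_{-2}=1, q_{-1}=0), until the denominator exceeds 25:
  i=0: a_0=1, p_0 = 1*1 + 0 = 1, q_0 = 1*0 + 1 = 1.
  i=1: a_1=4, p_1 = 4*1 + 1 = 5, q_1 = 4*1 + 0 = 4.
  i=2: a_2=25, p_2 = 25*5 + 1 = 126, q_2 = 25*4 + 1 = 101.
q_2 = 101 > 25, so the last convergent with denominator <= 25 is p_1/q_1 = 5/4.
The closest fraction with denominator <= 25 is either p_1/q_1 or the intermediate fraction (k*p_1 + p_0)/(k*q_1 + q_0) with the largest k >= 1 whose denominator stays <= 25; these approach x as k grows, and every other convergent or intermediate fraction in range is farther away.
Largest k: floor((25 - q_0)/q_1) = floor((25 - 1)/4) = 6.
That gives (6*5 + 1)/(6*4 + 1) = 31/25.
Compare the errors: |x - 5/4| = |126*4 - 5*101|/(101*4) = 1/404, and |x - 31/25| = |126*25 - 31*101|/(101*25) = 19/2525.
Cross-multiplying, 1*2525 = 2525 < 7676 = 19*404, so 1/404 is smaller: the convergent 5/4 is closer to x than 31/25.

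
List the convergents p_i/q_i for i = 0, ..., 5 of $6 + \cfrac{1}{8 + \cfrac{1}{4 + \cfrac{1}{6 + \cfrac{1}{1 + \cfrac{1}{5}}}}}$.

Using the convergent recurrence p_i = a_i*p_{i-1} + p_{i-2}, q_i = a_i*q_{i-1} + q_{i-2} with p_{-2}=0, p_{-1}=1, q_{-2}=1, q_{-1}=0:
  i=0: a_0=6, p_0 = 6*1 + 0 = 6, q_0 = 6*0 + 1 = 1.
  i=1: a_1=8, p_1 = 8*6 + 1 = 49, q_1 = 8*1 + 0 = 8.
  i=2: a_2=4, p_2 = 4*49 + 6 = 202, q_2 = 4*8 + 1 = 33.
  i=3: a_3=6, p_3 = 6*202 + 49 = 1261, q_3 = 6*33 + 8 = 206.
  i=4: a_4=1, p_4 = 1*1261 + 202 = 1463, q_4 = 1*206 + 33 = 239.
  i=5: a_5=5, p_5 = 5*1463 + 1261 = 8576, q_5 = 5*239 + 206 = 1401.

6/1, 49/8, 202/33, 1261/206, 1463/239, 8576/1401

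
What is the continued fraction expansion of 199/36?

[5; 1, 1, 8, 2]

Run the Euclidean algorithm on 199 and 36; the successive quotients are the partial quotients a_0, a_1, ... (each step inverts the fractional part left over by the previous one):
  199 = 5*36 + 19, so a_0 = 5.
  36 = 1*19 + 17, so a_1 = 1.
  19 = 1*17 + 2, so a_2 = 1.
  17 = 8*2 + 1, so a_3 = 8.
  2 = 2*1 + 0, so a_4 = 2.
The remainder reaches 0 after 5 divisions, so the expansion has 5 partial quotients, read off in order.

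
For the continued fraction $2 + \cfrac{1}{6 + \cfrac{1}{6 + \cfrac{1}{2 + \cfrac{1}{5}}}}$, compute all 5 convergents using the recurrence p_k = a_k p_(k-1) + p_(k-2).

Using the convergent recurrence p_i = a_i*p_{i-1} + p_{i-2}, q_i = a_i*q_{i-1} + q_{i-2} with p_{-2}=0, p_{-1}=1, q_{-2}=1, q_{-1}=0:
  i=0: a_0=2, p_0 = 2*1 + 0 = 2, q_0 = 2*0 + 1 = 1.
  i=1: a_1=6, p_1 = 6*2 + 1 = 13, q_1 = 6*1 + 0 = 6.
  i=2: a_2=6, p_2 = 6*13 + 2 = 80, q_2 = 6*6 + 1 = 37.
  i=3: a_3=2, p_3 = 2*80 + 13 = 173, q_3 = 2*37 + 6 = 80.
  i=4: a_4=5, p_4 = 5*173 + 80 = 945, q_4 = 5*80 + 37 = 437.

2/1, 13/6, 80/37, 173/80, 945/437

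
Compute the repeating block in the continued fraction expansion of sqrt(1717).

[41; (2, 3, 2, 4, 2, 3, 2, 82)]

Write x_i = (sqrt(1717) + m_i)/d_i with (m_0, d_0) = (0, 1). a_0 = floor(sqrt(1717)) = 41, since 41^2 = 1681 <= 1717 < 1764 = 42^2.
Iterate m_{i+1} = d_i*a_i - m_i, d_{i+1} = (1717 - m_{i+1}^2)/d_i, a_{i+1} = floor((a_0 + m_{i+1})/d_{i+1}):
  m_1 = 1*41 - 0 = 41, d_1 = (1717 - 41^2)/1 = 36/1 = 36, a_1 = floor((41 + 41)/36) = 2.
  m_2 = 36*2 - 41 = 31, d_2 = (1717 - 31^2)/36 = 756/36 = 21, a_2 = floor((41 + 31)/21) = 3.
  m_3 = 21*3 - 31 = 32, d_3 = (1717 - 32^2)/21 = 693/21 = 33, a_3 = floor((41 + 32)/33) = 2.
  m_4 = 33*2 - 32 = 34, d_4 = (1717 - 34^2)/33 = 561/33 = 17, a_4 = floor((41 + 34)/17) = 4.
  m_5 = 17*4 - 34 = 34, d_5 = (1717 - 34^2)/17 = 561/17 = 33, a_5 = floor((41 + 34)/33) = 2.
  m_6 = 33*2 - 34 = 32, d_6 = (1717 - 32^2)/33 = 693/33 = 21, a_6 = floor((41 + 32)/21) = 3.
  m_7 = 21*3 - 32 = 31, d_7 = (1717 - 31^2)/21 = 756/21 = 36, a_7 = floor((41 + 31)/36) = 2.
  m_8 = 36*2 - 31 = 41, d_8 = (1717 - 41^2)/36 = 36/36 = 1, a_8 = floor((41 + 41)/1) = 82.
  m_9 = 1*82 - 41 = 41, d_9 = (1717 - 41^2)/1 = 36/1 = 36: (m_9, d_9) = (m_1, d_1) = (41, 36), so from here the quotients repeat a_1, ..., a_8; the period length is 8.
Hence the expansion of sqrt(1717) is a_0 = 41 followed by the repeating block 2, 3, 2, 4, 2, 3, 2, 82 (period 8).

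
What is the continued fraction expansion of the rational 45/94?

[0; 2, 11, 4]

Run the Euclidean algorithm on 45 and 94; the successive quotients are the partial quotients a_0, a_1, ... (each step inverts the fractional part left over by the previous one):
  45 = 0*94 + 45, so a_0 = 0.
  94 = 2*45 + 4, so a_1 = 2.
  45 = 11*4 + 1, so a_2 = 11.
  4 = 4*1 + 0, so a_3 = 4.
The remainder reaches 0 after 4 divisions, so the expansion has 4 partial quotients, read off in order.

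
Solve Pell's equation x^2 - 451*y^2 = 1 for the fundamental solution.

First expand sqrt(451) as a continued fraction. With x_i = (sqrt(451) + m_i)/d_i and (m_0, d_0) = (0, 1): a_0 = floor(sqrt(451)) = 21, since 21^2 = 441 <= 451 < 484 = 22^2.
Iterate m_{i+1} = d_i*a_i - m_i, d_{i+1} = (451 - m_{i+1}^2)/d_i, a_{i+1} = floor((a_0 + m_{i+1})/d_{i+1}):
  m_1 = 1*21 - 0 = 21, d_1 = (451 - 21^2)/1 = 10/1 = 10, a_1 = floor((21 + 21)/10) = 4.
  m_2 = 10*4 - 21 = 19, d_2 = (451 - 19^2)/10 = 90/10 = 9, a_2 = floor((21 + 19)/9) = 4.
  m_3 = 9*4 - 19 = 17, d_3 = (451 - 17^2)/9 = 162/9 = 18, a_3 = floor((21 + 17)/18) = 2.
  m_4 = 18*2 - 17 = 19, d_4 = (451 - 19^2)/18 = 90/18 = 5, a_4 = floor((21 + 19)/5) = 8.
  m_5 = 5*8 - 19 = 21, d_5 = (451 - 21^2)/5 = 10/5 = 2, a_5 = floor((21 + 21)/2) = 21.
  m_6 = 2*21 - 21 = 21, d_6 = (451 - 21^2)/2 = 10/2 = 5, a_6 = floor((21 + 21)/5) = 8.
  m_7 = 5*8 - 21 = 19, d_7 = (451 - 19^2)/5 = 90/5 = 18, a_7 = floor((21 + 19)/18) = 2.
  m_8 = 18*2 - 19 = 17, d_8 = (451 - 17^2)/18 = 162/18 = 9, a_8 = floor((21 + 17)/9) = 4.
  m_9 = 9*4 - 17 = 19, d_9 = (451 - 19^2)/9 = 90/9 = 10, a_9 = floor((21 + 19)/10) = 4.
  m_10 = 10*4 - 19 = 21, d_10 = (451 - 21^2)/10 = 10/10 = 1, a_10 = floor((21 + 21)/1) = 42.
  m_11 = 1*42 - 21 = 21, d_11 = (451 - 21^2)/1 = 10/1 = 10: (m_11, d_11) = (m_1, d_1) = (21, 10), so from here the quotients repeat a_1, ..., a_10; the period length is 10.
So sqrt(451) = [21; (4, 4, 2, 8, 21, 8, 2, 4, 4, 42)] with period length k = 10.
k is even, so the fundamental solution of x^2 - 451y^2 = 1 is (p_{k-1}, q_{k-1}) = (p_9, q_9); compute convergents through index 9.
Convergents (p_i = a_i*p_{i-1} + p_{i-2}, q_i = a_i*q_{i-1} + q_{i-2} with p_{-2}=0, p_{-1}=1, q_{-2}=1, q_{-1}=0):
  i=0: a_0=21, p_0 = 21*1 + 0 = 21, q_0 = 21*0 + 1 = 1.
  i=1: a_1=4, p_1 = 4*21 + 1 = 85, q_1 = 4*1 + 0 = 4.
  i=2: a_2=4, p_2 = 4*85 + 21 = 361, q_2 = 4*4 + 1 = 17.
  i=3: a_3=2, p_3 = 2*361 + 85 = 807, q_3 = 2*17 + 4 = 38.
  i=4: a_4=8, p_4 = 8*807 + 361 = 6817, q_4 = 8*38 + 17 = 321.
  i=5: a_5=21, p_5 = 21*6817 + 807 = 143964, q_5 = 21*321 + 38 = 6779.
  i=6: a_6=8, p_6 = 8*143964 + 6817 = 1158529, q_6 = 8*6779 + 321 = 54553.
  i=7: a_7=2, p_7 = 2*1158529 + 143964 = 2461022, q_7 = 2*54553 + 6779 = 115885.
  i=8: a_8=4, p_8 = 4*2461022 + 1158529 = 11002617, q_8 = 4*115885 + 54553 = 518093.
  i=9: a_9=4, p_9 = 4*11002617 + 2461022 = 46471490, q_9 = 4*518093 + 115885 = 2188257.
Check: 46471490^2 - 451*2188257^2 = 2159599382820100 - 2159599382820099 = 1, so (x, y) = (46471490, 2188257) solves the equation, and by the theorem it is the least positive solution.

(x, y) = (46471490, 2188257)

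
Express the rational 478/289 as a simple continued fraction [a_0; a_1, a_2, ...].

[1; 1, 1, 1, 8, 11]

Run the Euclidean algorithm on 478 and 289; the successive quotients are the partial quotients a_0, a_1, ... (each step inverts the fractional part left over by the previous one):
  478 = 1*289 + 189, so a_0 = 1.
  289 = 1*189 + 100, so a_1 = 1.
  189 = 1*100 + 89, so a_2 = 1.
  100 = 1*89 + 11, so a_3 = 1.
  89 = 8*11 + 1, so a_4 = 8.
  11 = 11*1 + 0, so a_5 = 11.
The remainder reaches 0 after 6 divisions, so the expansion has 6 partial quotients, read off in order.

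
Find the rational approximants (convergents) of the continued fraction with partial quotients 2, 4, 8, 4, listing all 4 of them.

2/1, 9/4, 74/33, 305/136

Using the convergent recurrence p_i = a_i*p_{i-1} + p_{i-2}, q_i = a_i*q_{i-1} + q_{i-2} with p_{-2}=0, p_{-1}=1, q_{-2}=1, q_{-1}=0:
  i=0: a_0=2, p_0 = 2*1 + 0 = 2, q_0 = 2*0 + 1 = 1.
  i=1: a_1=4, p_1 = 4*2 + 1 = 9, q_1 = 4*1 + 0 = 4.
  i=2: a_2=8, p_2 = 8*9 + 2 = 74, q_2 = 8*4 + 1 = 33.
  i=3: a_3=4, p_3 = 4*74 + 9 = 305, q_3 = 4*33 + 4 = 136.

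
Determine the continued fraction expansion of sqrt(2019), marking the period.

Write x_i = (sqrt(2019) + m_i)/d_i with (m_0, d_0) = (0, 1). a_0 = floor(sqrt(2019)) = 44, since 44^2 = 1936 <= 2019 < 2025 = 45^2.
Iterate m_{i+1} = d_i*a_i - m_i, d_{i+1} = (2019 - m_{i+1}^2)/d_i, a_{i+1} = floor((a_0 + m_{i+1})/d_{i+1}):
  m_1 = 1*44 - 0 = 44, d_1 = (2019 - 44^2)/1 = 83/1 = 83, a_1 = floor((44 + 44)/83) = 1.
  m_2 = 83*1 - 44 = 39, d_2 = (2019 - 39^2)/83 = 498/83 = 6, a_2 = floor((44 + 39)/6) = 13.
  m_3 = 6*13 - 39 = 39, d_3 = (2019 - 39^2)/6 = 498/6 = 83, a_3 = floor((44 + 39)/83) = 1.
  m_4 = 83*1 - 39 = 44, d_4 = (2019 - 44^2)/83 = 83/83 = 1, a_4 = floor((44 + 44)/1) = 88.
  m_5 = 1*88 - 44 = 44, d_5 = (2019 - 44^2)/1 = 83/1 = 83: (m_5, d_5) = (m_1, d_1) = (44, 83), so from here the quotients repeat a_1, ..., a_4; the period length is 4.
Hence the expansion of sqrt(2019) is a_0 = 44 followed by the repeating block 1, 13, 1, 88 (period 4).

[44; (1, 13, 1, 88)]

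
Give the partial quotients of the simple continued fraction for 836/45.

Run the Euclidean algorithm on 836 and 45; the successive quotients are the partial quotients a_0, a_1, ... (each step inverts the fractional part left over by the previous one):
  836 = 18*45 + 26, so a_0 = 18.
  45 = 1*26 + 19, so a_1 = 1.
  26 = 1*19 + 7, so a_2 = 1.
  19 = 2*7 + 5, so a_3 = 2.
  7 = 1*5 + 2, so a_4 = 1.
  5 = 2*2 + 1, so a_5 = 2.
  2 = 2*1 + 0, so a_6 = 2.
The remainder reaches 0 after 7 divisions, so the expansion has 7 partial quotients, read off in order.

[18; 1, 1, 2, 1, 2, 2]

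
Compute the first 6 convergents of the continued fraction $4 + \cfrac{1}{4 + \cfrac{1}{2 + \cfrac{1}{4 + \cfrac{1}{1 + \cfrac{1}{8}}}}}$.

Using the convergent recurrence p_i = a_i*p_{i-1} + p_{i-2}, q_i = a_i*q_{i-1} + q_{i-2} with p_{-2}=0, p_{-1}=1, q_{-2}=1, q_{-1}=0:
  i=0: a_0=4, p_0 = 4*1 + 0 = 4, q_0 = 4*0 + 1 = 1.
  i=1: a_1=4, p_1 = 4*4 + 1 = 17, q_1 = 4*1 + 0 = 4.
  i=2: a_2=2, p_2 = 2*17 + 4 = 38, q_2 = 2*4 + 1 = 9.
  i=3: a_3=4, p_3 = 4*38 + 17 = 169, q_3 = 4*9 + 4 = 40.
  i=4: a_4=1, p_4 = 1*169 + 38 = 207, q_4 = 1*40 + 9 = 49.
  i=5: a_5=8, p_5 = 8*207 + 169 = 1825, q_5 = 8*49 + 40 = 432.

4/1, 17/4, 38/9, 169/40, 207/49, 1825/432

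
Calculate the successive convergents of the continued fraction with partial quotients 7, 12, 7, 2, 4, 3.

Using the convergent recurrence p_i = a_i*p_{i-1} + p_{i-2}, q_i = a_i*q_{i-1} + q_{i-2} with p_{-2}=0, p_{-1}=1, q_{-2}=1, q_{-1}=0:
  i=0: a_0=7, p_0 = 7*1 + 0 = 7, q_0 = 7*0 + 1 = 1.
  i=1: a_1=12, p_1 = 12*7 + 1 = 85, q_1 = 12*1 + 0 = 12.
  i=2: a_2=7, p_2 = 7*85 + 7 = 602, q_2 = 7*12 + 1 = 85.
  i=3: a_3=2, p_3 = 2*602 + 85 = 1289, q_3 = 2*85 + 12 = 182.
  i=4: a_4=4, p_4 = 4*1289 + 602 = 5758, q_4 = 4*182 + 85 = 813.
  i=5: a_5=3, p_5 = 3*5758 + 1289 = 18563, q_5 = 3*813 + 182 = 2621.

7/1, 85/12, 602/85, 1289/182, 5758/813, 18563/2621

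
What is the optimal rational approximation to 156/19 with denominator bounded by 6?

41/5

Expand x = 156/19 as a continued fraction with the Euclidean algorithm:
  156 = 8*19 + 4, so a_0 = 8.
  19 = 4*4 + 3, so a_1 = 4.
  4 = 1*3 + 1, so a_2 = 1.
  3 = 3*1 + 0, so a_3 = 3.
so x = [8; 4, 1, 3].
Convergents (p_i = a_i*p_{i-1} + p_{i-2}, q_i = a_i*q_{i-1} + q_{i-2} with p_{-2}=0, p_{-1}=1, q_{-2}=1, q_{-1}=0), until the denominator exceeds 6:
  i=0: a_0=8, p_0 = 8*1 + 0 = 8, q_0 = 8*0 + 1 = 1.
  i=1: a_1=4, p_1 = 4*8 + 1 = 33, q_1 = 4*1 + 0 = 4.
  i=2: a_2=1, p_2 = 1*33 + 8 = 41, q_2 = 1*4 + 1 = 5.
  i=3: a_3=3, p_3 = 3*41 + 33 = 156, q_3 = 3*5 + 4 = 19.
q_3 = 19 > 6, so the last convergent with denominator <= 6 is p_2/q_2 = 41/5.
The closest fraction with denominator <= 6 is either p_2/q_2 or the intermediate fraction (k*p_2 + p_1)/(k*q_2 + q_1) with the largest k >= 1 whose denominator stays <= 6; these approach x as k grows, and every other convergent or intermediate fraction in range is farther away.
Largest k: floor((6 - q_1)/q_2) = floor((6 - 4)/5) = 0.
Since k = 0, no intermediate fraction beyond p_2/q_2 has denominator <= 6, so the convergent 41/5 is the closest (its error is |156*5 - 41*19|/(19*5) = 1/95).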